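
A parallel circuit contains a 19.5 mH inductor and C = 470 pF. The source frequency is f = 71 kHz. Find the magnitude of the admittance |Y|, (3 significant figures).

94.7 μS

ω = 2πf = 446100 rad/s
X_L = ωL = 8700 Ω
X_C = 1/(ωC) = 4770 Ω
Parallel: admittances add. Y = 1/(jωL) + jωC
Y = (0 + j9.47e-05) S
|Y| = 9.47e-05 S → |Z| = 1/|Y| = 10600 Ω, ∠Z = −∠Y = -90.0°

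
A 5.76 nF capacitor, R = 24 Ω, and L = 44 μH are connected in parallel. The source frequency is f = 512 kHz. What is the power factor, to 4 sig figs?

ω = 2πf = 3.217e+06 rad/s
X_L = ωL = 141.5 Ω
X_C = 1/(ωC) = 53.97 Ω
Parallel: admittances add. Y = 1/R + 1/(jωL) + jωC
Y = (0.04167 + j0.01147) S
|Y| = 0.04322 S → |Z| = 1/|Y| = 23.14 Ω, ∠Z = −∠Y = -15.38°
cos φ = cos(-15.38°) = 0.9642

0.9642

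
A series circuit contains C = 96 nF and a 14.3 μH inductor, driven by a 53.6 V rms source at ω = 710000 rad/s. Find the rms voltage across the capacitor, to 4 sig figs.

174.0 V

X_L = ωL = 10.15 Ω
X_C = 1/(ωC) = 14.67 Ω
Net reactance X = X_L − X_C = -4.518 Ω
Z = − j4.518 Ω
|Z| = √(0² + 4.518²) = 4.518 Ω
I = V/|Z| = 11.86 A
V_C = I·|Z_C| = 11.86 × 14.67 = 174.0 V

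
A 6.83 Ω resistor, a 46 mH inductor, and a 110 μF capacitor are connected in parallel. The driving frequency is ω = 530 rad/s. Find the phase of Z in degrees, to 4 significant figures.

X_L = ωL = 24.38 Ω
X_C = 1/(ωC) = 17.15 Ω
Parallel: admittances add. Y = 1/R + 1/(jωL) + jωC
Y = (0.1464 + j0.01728) S
|Y| = 0.1474 S → |Z| = 1/|Y| = 6.783 Ω, ∠Z = −∠Y = -6.732°

-6.732°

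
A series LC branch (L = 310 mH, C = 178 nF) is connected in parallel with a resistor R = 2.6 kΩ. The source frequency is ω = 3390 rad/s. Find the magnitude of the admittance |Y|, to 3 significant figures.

1.69 mS

X_L = ωL = 1050 Ω
X_C = 1/(ωC) = 1660 Ω
Branch 1: Z₁ = R = 2600 Ω
Branch 2 (series LC): Z₂ = j(X_L − X_C) = −j606 Ω
Parallel: Z = Z₁Z₂/(Z₁+Z₂), |Z| = 590 Ω, ∠Z = -76.9°
|Y| = 1/|Z| = 1.69 mS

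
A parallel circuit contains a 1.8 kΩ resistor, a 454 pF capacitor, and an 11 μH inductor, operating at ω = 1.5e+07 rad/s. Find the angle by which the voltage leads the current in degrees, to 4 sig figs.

X_L = ωL = 165.0 Ω
X_C = 1/(ωC) = 146.8 Ω
Parallel: admittances add. Y = 1/R + 1/(jωL) + jωC
Y = (0.0005556 + j0.0007494) S
|Y| = 0.0009329 S → |Z| = 1/|Y| = 1072 Ω, ∠Z = −∠Y = -53.45°

-53.45°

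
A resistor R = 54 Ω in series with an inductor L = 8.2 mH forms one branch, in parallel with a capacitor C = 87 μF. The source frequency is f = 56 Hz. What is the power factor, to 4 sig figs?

ω = 2πf = 351.9 rad/s
X_L = ωL = 2.885 Ω
X_C = 1/(ωC) = 32.67 Ω
Branch 1 (R+jX_L): Z₁ = 54.00 + j2.885 Ω, |Z₁| = 54.08 Ω
Branch 2 (−jX_C): Z₂ = −j32.67 Ω
Parallel: Z = Z₁Z₂/(Z₁+Z₂), |Z| = 28.65 Ω, ∠Z = -58.06°
cos φ = cos(-58.06°) = 0.5290

0.5290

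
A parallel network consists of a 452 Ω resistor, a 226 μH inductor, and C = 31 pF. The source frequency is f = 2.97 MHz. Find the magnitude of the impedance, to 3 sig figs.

447 Ω

ω = 2πf = 1.866e+07 rad/s
X_L = ωL = 4220 Ω
X_C = 1/(ωC) = 1730 Ω
Parallel: admittances add. Y = 1/R + 1/(jωL) + jωC
Y = (0.00221 + j0.000341) S
|Y| = 0.00224 S → |Z| = 1/|Y| = 447 Ω, ∠Z = −∠Y = -8.77°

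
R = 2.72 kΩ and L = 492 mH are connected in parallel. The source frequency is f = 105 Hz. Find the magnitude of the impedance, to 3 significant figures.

ω = 2πf = 659.7 rad/s
X_L = ωL = 325 Ω
Parallel: admittances add. Y = 1/R + 1/(jωL)
Y = (0.000368 − j0.00308) S
|Y| = 0.00310 S → |Z| = 1/|Y| = 322 Ω, ∠Z = −∠Y = 83.2°

322 Ω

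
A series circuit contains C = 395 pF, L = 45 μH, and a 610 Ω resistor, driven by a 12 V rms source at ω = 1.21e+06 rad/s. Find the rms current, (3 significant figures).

X_L = ωL = 54.5 Ω
X_C = 1/(ωC) = 2090 Ω
Net reactance X = X_L − X_C = -2040 Ω
Z = 610 − j2040 Ω
|Z| = √(610² + 2040²) = 2130 Ω
I = V/|Z| = 12/2130 = 5.64 mA

5.64 mA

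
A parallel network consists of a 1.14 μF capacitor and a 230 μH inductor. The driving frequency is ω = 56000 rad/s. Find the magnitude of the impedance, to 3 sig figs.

72.5 Ω

X_L = ωL = 12.9 Ω
X_C = 1/(ωC) = 15.7 Ω
Parallel: admittances add. Y = 1/(jωL) + jωC
Y = (0 − j0.0138) S
|Y| = 0.0138 S → |Z| = 1/|Y| = 72.5 Ω, ∠Z = −∠Y = 90.0°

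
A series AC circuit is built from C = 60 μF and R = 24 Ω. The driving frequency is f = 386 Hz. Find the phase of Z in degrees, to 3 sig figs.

-16.0°

ω = 2πf = 2425 rad/s
X_C = 1/(ωC) = 6.87 Ω
Z = 24.0 − j6.87 Ω
|Z| = √(24.0² + 6.87²) = 25.0 Ω
∠Z = arctan(-6.87/24.0) = -16.0°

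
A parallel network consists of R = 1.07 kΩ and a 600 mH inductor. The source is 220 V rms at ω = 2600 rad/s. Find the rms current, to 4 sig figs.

X_L = ωL = 1560 Ω
Parallel: admittances add. Y = 1/R + 1/(jωL)
Y = (0.0009346 − j0.0006410) S
|Y| = 0.001133 S → |Z| = 1/|Y| = 882.4 Ω, ∠Z = −∠Y = 34.45°
I = V/|Z| = 220/882.4 = 249.3 mA

249.3 mA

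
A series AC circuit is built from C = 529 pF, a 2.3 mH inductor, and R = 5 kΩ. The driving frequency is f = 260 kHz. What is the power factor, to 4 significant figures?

0.8872

ω = 2πf = 1.634e+06 rad/s
X_L = ωL = 3757 Ω
X_C = 1/(ωC) = 1157 Ω
Net reactance X = X_L − X_C = 2600 Ω
Z = 5000 + j2600 Ω
|Z| = √(5000² + 2600²) = 5636 Ω
∠Z = arctan(2600/5000) = 27.48°
cos φ = cos(27.48°) = 0.8872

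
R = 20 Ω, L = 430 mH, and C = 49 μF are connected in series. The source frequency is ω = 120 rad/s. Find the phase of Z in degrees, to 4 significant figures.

X_L = ωL = 51.60 Ω
X_C = 1/(ωC) = 170.1 Ω
Net reactance X = X_L − X_C = -118.5 Ω
Z = 20.00 − j118.5 Ω
|Z| = √(20.00² + 118.5²) = 120.1 Ω
∠Z = arctan(-118.5/20.00) = -80.42°

-80.42°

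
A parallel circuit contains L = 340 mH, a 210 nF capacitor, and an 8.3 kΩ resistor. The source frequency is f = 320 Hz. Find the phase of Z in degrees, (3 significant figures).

ω = 2πf = 2011 rad/s
X_L = ωL = 684 Ω
X_C = 1/(ωC) = 2370 Ω
Parallel: admittances add. Y = 1/R + 1/(jωL) + jωC
Y = (0.000120 − j0.00104) S
|Y| = 0.00105 S → |Z| = 1/|Y| = 955 Ω, ∠Z = −∠Y = 83.4°

83.4°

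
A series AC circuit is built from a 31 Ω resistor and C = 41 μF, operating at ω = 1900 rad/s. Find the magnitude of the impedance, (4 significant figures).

33.55 Ω

X_C = 1/(ωC) = 12.84 Ω
Z = 31.00 − j12.84 Ω
|Z| = √(31.00² + 12.84²) = 33.55 Ω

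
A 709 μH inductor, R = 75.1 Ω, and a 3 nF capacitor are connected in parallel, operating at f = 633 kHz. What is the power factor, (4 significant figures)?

ω = 2πf = 3.977e+06 rad/s
X_L = ωL = 2820 Ω
X_C = 1/(ωC) = 83.81 Ω
Parallel: admittances add. Y = 1/R + 1/(jωL) + jωC
Y = (0.01332 + j0.01158) S
|Y| = 0.01764 S → |Z| = 1/|Y| = 56.67 Ω, ∠Z = −∠Y = -41.01°
cos φ = cos(-41.01°) = 0.7547

0.7547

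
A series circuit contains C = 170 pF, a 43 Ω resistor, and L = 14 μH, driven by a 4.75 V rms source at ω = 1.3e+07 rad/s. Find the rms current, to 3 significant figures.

X_L = ωL = 182 Ω
X_C = 1/(ωC) = 452 Ω
Net reactance X = X_L − X_C = -270 Ω
Z = 43.0 − j270 Ω
|Z| = √(43.0² + 270²) = 274 Ω
I = V/|Z| = 4.75/274 = 17.3 mA

17.3 mA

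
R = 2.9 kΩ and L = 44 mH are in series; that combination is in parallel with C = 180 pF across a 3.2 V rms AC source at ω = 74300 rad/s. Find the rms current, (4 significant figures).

X_L = ωL = 3269 Ω
X_C = 1/(ωC) = 74770 Ω
Branch 1 (R+jX_L): Z₁ = 2900 + j3269 Ω, |Z₁| = 4370 Ω
Branch 2 (−jX_C): Z₂ = −j74770 Ω
Parallel: Z = Z₁Z₂/(Z₁+Z₂), |Z| = 4566 Ω, ∠Z = 46.10°
I = V/|Z| = 3.2/4566 = 700.8 μA

700.8 μA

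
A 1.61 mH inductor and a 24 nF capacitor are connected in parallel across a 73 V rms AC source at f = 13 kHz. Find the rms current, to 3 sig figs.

ω = 2πf = 81680 rad/s
X_L = ωL = 132 Ω
X_C = 1/(ωC) = 510 Ω
Parallel: admittances add. Y = 1/(jωL) + jωC
Y = (0 − j0.00564) S
|Y| = 0.00564 S → |Z| = 1/|Y| = 177 Ω, ∠Z = −∠Y = 90.0°
I = V/|Z| = 73/177 = 412 mA

412 mA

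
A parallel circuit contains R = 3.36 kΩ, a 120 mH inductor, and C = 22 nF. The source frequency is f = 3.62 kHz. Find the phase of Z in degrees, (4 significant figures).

ω = 2πf = 22750 rad/s
X_L = ωL = 2729 Ω
X_C = 1/(ωC) = 1998 Ω
Parallel: admittances add. Y = 1/R + 1/(jωL) + jωC
Y = (0.0002976 + j0.0001340) S
|Y| = 0.0003264 S → |Z| = 1/|Y| = 3064 Ω, ∠Z = −∠Y = -24.24°

-24.24°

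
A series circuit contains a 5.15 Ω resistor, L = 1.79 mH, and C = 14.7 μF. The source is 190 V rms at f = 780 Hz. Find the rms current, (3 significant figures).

26.2 A

ω = 2πf = 4901 rad/s
X_L = ωL = 8.77 Ω
X_C = 1/(ωC) = 13.9 Ω
Net reactance X = X_L − X_C = -5.11 Ω
Z = 5.15 − j5.11 Ω
|Z| = √(5.15² + 5.11²) = 7.25 Ω
I = V/|Z| = 190/7.25 = 26.2 A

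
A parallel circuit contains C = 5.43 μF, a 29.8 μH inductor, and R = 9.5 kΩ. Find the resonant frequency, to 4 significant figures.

12.51 kHz

ω₀ = 1/√(LC) = 1/√(2.98e-05 × 5.43e-06) = 78610 rad/s
f₀ = ω₀/(2π) = 12.51 kHz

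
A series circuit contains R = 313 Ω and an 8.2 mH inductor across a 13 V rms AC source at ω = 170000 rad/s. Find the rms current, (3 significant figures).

X_L = ωL = 1390 Ω
Z = 313 + j1390 Ω
|Z| = √(313² + 1390²) = 1430 Ω
I = V/|Z| = 13/1430 = 9.10 mA

9.10 mA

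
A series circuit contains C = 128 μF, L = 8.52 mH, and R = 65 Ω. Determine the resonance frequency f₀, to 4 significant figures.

152.4 Hz

ω₀ = 1/√(LC) = 1/√(0.00852 × 0.000128) = 957.6 rad/s
f₀ = ω₀/(2π) = 152.4 Hz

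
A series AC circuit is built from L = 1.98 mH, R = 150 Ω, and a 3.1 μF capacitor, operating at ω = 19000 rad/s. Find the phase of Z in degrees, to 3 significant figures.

7.84°

X_L = ωL = 37.6 Ω
X_C = 1/(ωC) = 17.0 Ω
Net reactance X = X_L − X_C = 20.6 Ω
Z = 150 + j20.6 Ω
|Z| = √(150² + 20.6²) = 151 Ω
∠Z = arctan(20.6/150) = 7.84°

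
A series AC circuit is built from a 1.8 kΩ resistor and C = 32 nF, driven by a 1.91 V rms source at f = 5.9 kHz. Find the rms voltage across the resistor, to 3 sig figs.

1.73 V

ω = 2πf = 37070 rad/s
X_C = 1/(ωC) = 843 Ω
Z = 1800 − j843 Ω
|Z| = √(1800² + 843²) = 1990 Ω
I = V/|Z| = 961 μA
V_R = I·|Z_R| = 0.000961 × 1800 = 1.73 V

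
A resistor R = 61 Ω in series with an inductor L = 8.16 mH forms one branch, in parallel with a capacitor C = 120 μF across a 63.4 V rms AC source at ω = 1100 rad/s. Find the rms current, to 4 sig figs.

8.282 A

X_L = ωL = 8.976 Ω
X_C = 1/(ωC) = 7.576 Ω
Branch 1 (R+jX_L): Z₁ = 61.00 + j8.976 Ω, |Z₁| = 61.66 Ω
Branch 2 (−jX_C): Z₂ = −j7.576 Ω
Parallel: Z = Z₁Z₂/(Z₁+Z₂), |Z| = 7.655 Ω, ∠Z = -82.94°
I = V/|Z| = 63.4/7.655 = 8.282 A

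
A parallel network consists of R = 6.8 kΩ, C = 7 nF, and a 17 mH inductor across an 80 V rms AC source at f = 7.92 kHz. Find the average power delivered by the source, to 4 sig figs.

941.2 mW

ω = 2πf = 49760 rad/s
X_L = ωL = 846.0 Ω
X_C = 1/(ωC) = 2871 Ω
Parallel: admittances add. Y = 1/R + 1/(jωL) + jωC
Y = (0.0001471 − j0.0008337) S
|Y| = 0.0008466 S → |Z| = 1/|Y| = 1181 Ω, ∠Z = −∠Y = 80.00°
I = V/|Z| = 67.73 mA
P = VI cos φ = 80 × 0.06773 × cos(80.00°) = 941.2 mW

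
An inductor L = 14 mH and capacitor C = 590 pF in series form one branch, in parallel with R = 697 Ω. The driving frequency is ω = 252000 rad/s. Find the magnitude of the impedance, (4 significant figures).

681.0 Ω

X_L = ωL = 3528 Ω
X_C = 1/(ωC) = 6726 Ω
Branch 1: Z₁ = R = 697.0 Ω
Branch 2 (series LC): Z₂ = j(X_L − X_C) = −j3198 Ω
Parallel: Z = Z₁Z₂/(Z₁+Z₂), |Z| = 681.0 Ω, ∠Z = -12.30°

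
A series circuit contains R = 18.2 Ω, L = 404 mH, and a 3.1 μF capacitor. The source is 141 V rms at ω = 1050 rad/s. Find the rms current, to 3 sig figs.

1.19 A

X_L = ωL = 424 Ω
X_C = 1/(ωC) = 307 Ω
Net reactance X = X_L − X_C = 117 Ω
Z = 18.2 + j117 Ω
|Z| = √(18.2² + 117²) = 118 Ω
I = V/|Z| = 141/118 = 1.19 A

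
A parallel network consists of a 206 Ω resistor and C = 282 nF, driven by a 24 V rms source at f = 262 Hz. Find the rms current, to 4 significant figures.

ω = 2πf = 1646 rad/s
X_C = 1/(ωC) = 2154 Ω
Parallel: admittances add. Y = 1/R + jωC
Y = (0.004854 + j0.0004642) S
|Y| = 0.004877 S → |Z| = 1/|Y| = 205.1 Ω, ∠Z = −∠Y = -5.463°
I = V/|Z| = 24/205.1 = 117.0 mA

117.0 mA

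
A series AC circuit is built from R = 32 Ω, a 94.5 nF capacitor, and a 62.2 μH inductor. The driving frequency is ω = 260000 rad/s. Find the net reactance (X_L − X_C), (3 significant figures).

-24.5 Ω

X_L = ωL = 16.2 Ω
X_C = 1/(ωC) = 40.7 Ω
X = 16.2 − 40.7 = -24.5 Ω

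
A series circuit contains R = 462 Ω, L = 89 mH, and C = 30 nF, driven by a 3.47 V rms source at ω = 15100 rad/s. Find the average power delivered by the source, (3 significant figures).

5.80 mW

X_L = ωL = 1340 Ω
X_C = 1/(ωC) = 2210 Ω
Net reactance X = X_L − X_C = -864 Ω
Z = 462 − j864 Ω
|Z| = √(462² + 864²) = 979 Ω
∠Z = arctan(-864/462) = -61.9°
I = V/|Z| = 3.54 mA
P = VI cos φ = 3.47 × 0.00354 × cos(-61.9°) = 5.80 mW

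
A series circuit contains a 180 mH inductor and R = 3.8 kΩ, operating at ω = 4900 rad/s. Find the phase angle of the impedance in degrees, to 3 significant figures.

X_L = ωL = 882 Ω
Z = 3800 + j882 Ω
|Z| = √(3800² + 882²) = 3900 Ω
∠Z = arctan(882/3800) = 13.1°

13.1°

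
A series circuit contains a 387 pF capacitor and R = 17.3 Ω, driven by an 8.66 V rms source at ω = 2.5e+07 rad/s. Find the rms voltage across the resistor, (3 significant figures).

1.43 V

X_C = 1/(ωC) = 103 Ω
Z = 17.3 − j103 Ω
|Z| = √(17.3² + 103²) = 105 Ω
I = V/|Z| = 82.6 mA
V_R = I·|Z_R| = 0.0826 × 17.3 = 1.43 V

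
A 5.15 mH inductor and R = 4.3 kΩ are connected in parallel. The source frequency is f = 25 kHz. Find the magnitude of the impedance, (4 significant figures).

ω = 2πf = 157100 rad/s
X_L = ωL = 809.0 Ω
Parallel: admittances add. Y = 1/R + 1/(jωL)
Y = (0.0002326 − j0.001236) S
|Y| = 0.001258 S → |Z| = 1/|Y| = 795.0 Ω, ∠Z = −∠Y = 79.35°

795.0 Ω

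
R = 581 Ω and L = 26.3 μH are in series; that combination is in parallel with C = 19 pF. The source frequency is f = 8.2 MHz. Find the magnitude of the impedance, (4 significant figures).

2248 Ω

ω = 2πf = 5.152e+07 rad/s
X_L = ωL = 1355 Ω
X_C = 1/(ωC) = 1022 Ω
Branch 1 (R+jX_L): Z₁ = 581.0 + j1355 Ω, |Z₁| = 1474 Ω
Branch 2 (−jX_C): Z₂ = −j1022 Ω
Parallel: Z = Z₁Z₂/(Z₁+Z₂), |Z| = 2248 Ω, ∠Z = -53.06°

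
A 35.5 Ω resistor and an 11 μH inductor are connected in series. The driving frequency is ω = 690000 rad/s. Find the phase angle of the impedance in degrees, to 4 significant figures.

X_L = ωL = 7.590 Ω
Z = 35.50 + j7.590 Ω
|Z| = √(35.50² + 7.590²) = 36.30 Ω
∠Z = arctan(7.590/35.50) = 12.07°

12.07°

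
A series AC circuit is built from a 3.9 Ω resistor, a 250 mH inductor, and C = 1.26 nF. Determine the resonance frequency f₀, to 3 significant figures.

8.97 kHz

ω₀ = 1/√(LC) = 1/√(0.25 × 1.26e-09) = 56340 rad/s
f₀ = ω₀/(2π) = 8.97 kHz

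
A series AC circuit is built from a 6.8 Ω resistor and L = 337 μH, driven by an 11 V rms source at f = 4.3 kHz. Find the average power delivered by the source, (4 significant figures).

ω = 2πf = 27020 rad/s
X_L = ωL = 9.105 Ω
Z = 6.800 + j9.105 Ω
|Z| = √(6.800² + 9.105²) = 11.36 Ω
∠Z = arctan(9.105/6.800) = 53.25°
I = V/|Z| = 968.0 mA
P = VI cos φ = 11 × 0.9680 × cos(53.25°) = 6.371 W

6.371 W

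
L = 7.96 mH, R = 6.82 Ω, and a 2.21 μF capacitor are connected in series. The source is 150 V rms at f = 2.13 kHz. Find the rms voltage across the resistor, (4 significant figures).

ω = 2πf = 13380 rad/s
X_L = ωL = 106.5 Ω
X_C = 1/(ωC) = 33.81 Ω
Net reactance X = X_L − X_C = 72.72 Ω
Z = 6.820 + j72.72 Ω
|Z| = √(6.820² + 72.72²) = 73.04 Ω
I = V/|Z| = 2.054 A
V_R = I·|Z_R| = 2.054 × 6.820 = 14.01 V

14.01 V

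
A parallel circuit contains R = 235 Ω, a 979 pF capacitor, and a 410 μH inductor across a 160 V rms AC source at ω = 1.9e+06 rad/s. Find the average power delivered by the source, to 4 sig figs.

X_L = ωL = 779.0 Ω
X_C = 1/(ωC) = 537.6 Ω
Parallel: admittances add. Y = 1/R + 1/(jωL) + jωC
Y = (0.004255 + j0.0005764) S
|Y| = 0.004294 S → |Z| = 1/|Y| = 232.9 Ω, ∠Z = −∠Y = -7.714°
I = V/|Z| = 687.1 mA
P = VI cos φ = 160 × 0.6871 × cos(-7.714°) = 108.9 W

108.9 W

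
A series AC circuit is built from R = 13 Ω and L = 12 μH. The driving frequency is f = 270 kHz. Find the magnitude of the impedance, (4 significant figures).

24.15 Ω

ω = 2πf = 1.696e+06 rad/s
X_L = ωL = 20.36 Ω
Z = 13.00 + j20.36 Ω
|Z| = √(13.00² + 20.36²) = 24.15 Ω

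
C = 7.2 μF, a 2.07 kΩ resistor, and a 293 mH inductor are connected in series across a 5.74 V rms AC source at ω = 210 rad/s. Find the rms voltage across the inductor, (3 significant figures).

0.164 V

X_L = ωL = 61.5 Ω
X_C = 1/(ωC) = 661 Ω
Net reactance X = X_L − X_C = -600 Ω
Z = 2070 − j600 Ω
|Z| = √(2070² + 600²) = 2160 Ω
I = V/|Z| = 2.66 mA
V_L = I·|Z_L| = 0.00266 × 61.5 = 0.164 V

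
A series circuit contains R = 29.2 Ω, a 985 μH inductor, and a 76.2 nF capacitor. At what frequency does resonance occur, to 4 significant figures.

18.37 kHz

ω₀ = 1/√(LC) = 1/√(0.000985 × 7.62e-08) = 115400 rad/s
f₀ = ω₀/(2π) = 18.37 kHz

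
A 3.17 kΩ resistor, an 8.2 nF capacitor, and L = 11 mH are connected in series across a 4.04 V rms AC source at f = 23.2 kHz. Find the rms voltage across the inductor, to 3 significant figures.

ω = 2πf = 145800 rad/s
X_L = ωL = 1600 Ω
X_C = 1/(ωC) = 837 Ω
Net reactance X = X_L − X_C = 767 Ω
Z = 3170 + j767 Ω
|Z| = √(3170² + 767²) = 3260 Ω
I = V/|Z| = 1.24 mA
V_L = I·|Z_L| = 0.00124 × 1600 = 1.99 V

1.99 V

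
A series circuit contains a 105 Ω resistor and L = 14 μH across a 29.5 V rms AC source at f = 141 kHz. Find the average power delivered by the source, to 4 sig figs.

8.174 W

ω = 2πf = 885900 rad/s
X_L = ωL = 12.40 Ω
Z = 105.0 + j12.40 Ω
|Z| = √(105.0² + 12.40²) = 105.7 Ω
∠Z = arctan(12.40/105.0) = 6.737°
I = V/|Z| = 279.0 mA
P = VI cos φ = 29.5 × 0.2790 × cos(6.737°) = 8.174 W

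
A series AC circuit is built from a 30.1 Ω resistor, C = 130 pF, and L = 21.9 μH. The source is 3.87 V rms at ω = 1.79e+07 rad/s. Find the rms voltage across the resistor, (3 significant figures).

2.41 V

X_L = ωL = 392 Ω
X_C = 1/(ωC) = 430 Ω
Net reactance X = X_L − X_C = -37.7 Ω
Z = 30.1 − j37.7 Ω
|Z| = √(30.1² + 37.7²) = 48.3 Ω
I = V/|Z| = 80.2 mA
V_R = I·|Z_R| = 0.0802 × 30.1 = 2.41 V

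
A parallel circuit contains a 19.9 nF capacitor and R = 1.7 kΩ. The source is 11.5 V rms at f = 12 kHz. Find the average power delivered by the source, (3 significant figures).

77.8 mW

ω = 2πf = 75400 rad/s
X_C = 1/(ωC) = 666 Ω
Parallel: admittances add. Y = 1/R + jωC
Y = (0.000588 + j0.00150) S
|Y| = 0.00161 S → |Z| = 1/|Y| = 620 Ω, ∠Z = −∠Y = -68.6°
I = V/|Z| = 18.5 mA
P = VI cos φ = 11.5 × 0.0185 × cos(-68.6°) = 77.8 mW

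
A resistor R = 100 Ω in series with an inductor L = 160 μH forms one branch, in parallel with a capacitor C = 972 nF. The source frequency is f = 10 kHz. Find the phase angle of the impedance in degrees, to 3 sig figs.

ω = 2πf = 62830 rad/s
X_L = ωL = 10.1 Ω
X_C = 1/(ωC) = 16.4 Ω
Branch 1 (R+jX_L): Z₁ = 100 + j10.1 Ω, |Z₁| = 101 Ω
Branch 2 (−jX_C): Z₂ = −j16.4 Ω
Parallel: Z = Z₁Z₂/(Z₁+Z₂), |Z| = 16.4 Ω, ∠Z = -80.6°

-80.6°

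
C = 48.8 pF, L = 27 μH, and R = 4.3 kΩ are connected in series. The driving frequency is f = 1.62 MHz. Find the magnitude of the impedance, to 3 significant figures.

ω = 2πf = 1.018e+07 rad/s
X_L = ωL = 275 Ω
X_C = 1/(ωC) = 2010 Ω
Net reactance X = X_L − X_C = -1740 Ω
Z = 4300 − j1740 Ω
|Z| = √(4300² + 1740²) = 4640 Ω

4640 Ω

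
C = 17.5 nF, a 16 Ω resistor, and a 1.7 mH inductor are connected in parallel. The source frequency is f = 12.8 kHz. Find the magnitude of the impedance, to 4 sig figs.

ω = 2πf = 80420 rad/s
X_L = ωL = 136.7 Ω
X_C = 1/(ωC) = 710.5 Ω
Parallel: admittances add. Y = 1/R + 1/(jωL) + jωC
Y = (0.06250 − j0.005907) S
|Y| = 0.06278 S → |Z| = 1/|Y| = 15.93 Ω, ∠Z = −∠Y = 5.399°

15.93 Ω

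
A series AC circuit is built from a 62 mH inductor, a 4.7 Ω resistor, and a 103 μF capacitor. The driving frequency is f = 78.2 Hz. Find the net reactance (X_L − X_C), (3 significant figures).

ω = 2πf = 491.3 rad/s
X_L = ωL = 30.5 Ω
X_C = 1/(ωC) = 19.8 Ω
X = 30.5 − 19.8 = 10.7 Ω

10.7 Ω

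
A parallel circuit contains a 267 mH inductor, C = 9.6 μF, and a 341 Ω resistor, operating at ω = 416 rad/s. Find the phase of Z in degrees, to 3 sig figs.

59.7°

X_L = ωL = 111 Ω
X_C = 1/(ωC) = 250 Ω
Parallel: admittances add. Y = 1/R + 1/(jωL) + jωC
Y = (0.00293 − j0.00501) S
|Y| = 0.00580 S → |Z| = 1/|Y| = 172 Ω, ∠Z = −∠Y = 59.7°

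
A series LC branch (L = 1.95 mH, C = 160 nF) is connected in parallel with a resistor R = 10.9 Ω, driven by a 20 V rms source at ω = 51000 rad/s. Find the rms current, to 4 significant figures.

2.029 A

X_L = ωL = 99.45 Ω
X_C = 1/(ωC) = 122.5 Ω
Branch 1: Z₁ = R = 10.90 Ω
Branch 2 (series LC): Z₂ = j(X_L − X_C) = −j23.10 Ω
Parallel: Z = Z₁Z₂/(Z₁+Z₂), |Z| = 9.858 Ω, ∠Z = -25.26°
I = V/|Z| = 20/9.858 = 2.029 A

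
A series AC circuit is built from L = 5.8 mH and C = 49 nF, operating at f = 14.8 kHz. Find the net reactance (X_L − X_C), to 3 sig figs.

ω = 2πf = 92990 rad/s
X_L = ωL = 539 Ω
X_C = 1/(ωC) = 219 Ω
X = 539 − 219 = 320 Ω

320 Ω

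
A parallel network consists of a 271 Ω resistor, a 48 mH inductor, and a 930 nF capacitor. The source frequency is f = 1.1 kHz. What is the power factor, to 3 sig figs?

ω = 2πf = 6912 rad/s
X_L = ωL = 332 Ω
X_C = 1/(ωC) = 156 Ω
Parallel: admittances add. Y = 1/R + 1/(jωL) + jωC
Y = (0.00369 + j0.00341) S
|Y| = 0.00503 S → |Z| = 1/|Y| = 199 Ω, ∠Z = −∠Y = -42.8°
cos φ = cos(-42.8°) = 0.734

0.734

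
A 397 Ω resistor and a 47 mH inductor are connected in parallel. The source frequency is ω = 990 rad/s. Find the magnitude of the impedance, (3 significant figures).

46.2 Ω

X_L = ωL = 46.5 Ω
Parallel: admittances add. Y = 1/R + 1/(jωL)
Y = (0.00252 − j0.0215) S
|Y| = 0.0216 S → |Z| = 1/|Y| = 46.2 Ω, ∠Z = −∠Y = 83.3°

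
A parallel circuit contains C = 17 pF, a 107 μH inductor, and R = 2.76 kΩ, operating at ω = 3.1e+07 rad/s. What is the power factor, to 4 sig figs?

0.8490

X_L = ωL = 3317 Ω
X_C = 1/(ωC) = 1898 Ω
Parallel: admittances add. Y = 1/R + 1/(jωL) + jωC
Y = (0.0003623 + j0.0002255) S
|Y| = 0.0004268 S → |Z| = 1/|Y| = 2343 Ω, ∠Z = −∠Y = -31.90°
cos φ = cos(-31.90°) = 0.8490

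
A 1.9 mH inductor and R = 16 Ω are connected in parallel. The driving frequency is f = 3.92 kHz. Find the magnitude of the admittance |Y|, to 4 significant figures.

66.05 mS

ω = 2πf = 24630 rad/s
X_L = ωL = 46.80 Ω
Parallel: admittances add. Y = 1/R + 1/(jωL)
Y = (0.06250 − j0.02137) S
|Y| = 0.06605 S → |Z| = 1/|Y| = 15.14 Ω, ∠Z = −∠Y = 18.88°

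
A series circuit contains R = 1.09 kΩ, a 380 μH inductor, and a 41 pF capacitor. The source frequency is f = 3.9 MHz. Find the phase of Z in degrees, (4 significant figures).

82.53°

ω = 2πf = 2.45e+07 rad/s
X_L = ωL = 9312 Ω
X_C = 1/(ωC) = 995.3 Ω
Net reactance X = X_L − X_C = 8316 Ω
Z = 1090 + j8316 Ω
|Z| = √(1090² + 8316²) = 8387 Ω
∠Z = arctan(8316/1090) = 82.53°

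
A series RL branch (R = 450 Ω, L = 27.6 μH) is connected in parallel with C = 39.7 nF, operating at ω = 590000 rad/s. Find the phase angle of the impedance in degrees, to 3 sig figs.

-84.6°

X_L = ωL = 16.3 Ω
X_C = 1/(ωC) = 42.7 Ω
Branch 1 (R+jX_L): Z₁ = 450 + j16.3 Ω, |Z₁| = 450 Ω
Branch 2 (−jX_C): Z₂ = −j42.7 Ω
Parallel: Z = Z₁Z₂/(Z₁+Z₂), |Z| = 42.6 Ω, ∠Z = -84.6°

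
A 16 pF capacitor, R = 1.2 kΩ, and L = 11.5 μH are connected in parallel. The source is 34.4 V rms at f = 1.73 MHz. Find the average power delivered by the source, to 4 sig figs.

986.1 mW

ω = 2πf = 1.087e+07 rad/s
X_L = ωL = 125.0 Ω
X_C = 1/(ωC) = 5750 Ω
Parallel: admittances add. Y = 1/R + 1/(jωL) + jωC
Y = (0.0008333 − j0.007826) S
|Y| = 0.007870 S → |Z| = 1/|Y| = 127.1 Ω, ∠Z = −∠Y = 83.92°
I = V/|Z| = 270.7 mA
P = VI cos φ = 34.4 × 0.2707 × cos(83.92°) = 986.1 mW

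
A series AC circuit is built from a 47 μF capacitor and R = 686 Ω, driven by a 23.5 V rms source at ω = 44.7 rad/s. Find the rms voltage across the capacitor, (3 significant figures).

13.4 V

X_C = 1/(ωC) = 476 Ω
Z = 686 − j476 Ω
|Z| = √(686² + 476²) = 835 Ω
I = V/|Z| = 28.1 mA
V_C = I·|Z_C| = 0.0281 × 476 = 13.4 V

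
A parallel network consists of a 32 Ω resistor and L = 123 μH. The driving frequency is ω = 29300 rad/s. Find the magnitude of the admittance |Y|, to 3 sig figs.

279 mS

X_L = ωL = 3.60 Ω
Parallel: admittances add. Y = 1/R + 1/(jωL)
Y = (0.0312 − j0.277) S
|Y| = 0.279 S → |Z| = 1/|Y| = 3.58 Ω, ∠Z = −∠Y = 83.6°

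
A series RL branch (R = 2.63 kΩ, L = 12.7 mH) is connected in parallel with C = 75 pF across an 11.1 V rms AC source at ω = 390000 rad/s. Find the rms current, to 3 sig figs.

1.70 mA

X_L = ωL = 4950 Ω
X_C = 1/(ωC) = 34200 Ω
Branch 1 (R+jX_L): Z₁ = 2630 + j4950 Ω, |Z₁| = 5610 Ω
Branch 2 (−jX_C): Z₂ = −j34200 Ω
Parallel: Z = Z₁Z₂/(Z₁+Z₂), |Z| = 6530 Ω, ∠Z = 56.9°
I = V/|Z| = 11.1/6530 = 1.70 mA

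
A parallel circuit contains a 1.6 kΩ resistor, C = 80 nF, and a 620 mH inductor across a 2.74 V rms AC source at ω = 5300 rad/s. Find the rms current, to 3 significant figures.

1.74 mA

X_L = ωL = 3290 Ω
X_C = 1/(ωC) = 2360 Ω
Parallel: admittances add. Y = 1/R + 1/(jωL) + jωC
Y = (0.000625 + j0.000120) S
|Y| = 0.000636 S → |Z| = 1/|Y| = 1570 Ω, ∠Z = −∠Y = -10.8°
I = V/|Z| = 2.74/1570 = 1.74 mA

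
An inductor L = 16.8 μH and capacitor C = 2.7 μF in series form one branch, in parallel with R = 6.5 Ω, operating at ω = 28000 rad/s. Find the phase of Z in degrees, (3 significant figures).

-27.0°

X_L = ωL = 0.470 Ω
X_C = 1/(ωC) = 13.2 Ω
Branch 1: Z₁ = R = 6.50 Ω
Branch 2 (series LC): Z₂ = j(X_L − X_C) = −j12.8 Ω
Parallel: Z = Z₁Z₂/(Z₁+Z₂), |Z| = 5.79 Ω, ∠Z = -27.0°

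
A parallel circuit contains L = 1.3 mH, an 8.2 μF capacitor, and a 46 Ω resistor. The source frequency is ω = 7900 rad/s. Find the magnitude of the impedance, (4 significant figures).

25.53 Ω

X_L = ωL = 10.27 Ω
X_C = 1/(ωC) = 15.44 Ω
Parallel: admittances add. Y = 1/R + 1/(jωL) + jωC
Y = (0.02174 − j0.03259) S
|Y| = 0.03918 S → |Z| = 1/|Y| = 25.53 Ω, ∠Z = −∠Y = 56.30°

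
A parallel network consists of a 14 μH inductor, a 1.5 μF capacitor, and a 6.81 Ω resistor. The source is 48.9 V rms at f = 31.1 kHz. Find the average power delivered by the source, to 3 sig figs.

ω = 2πf = 195400 rad/s
X_L = ωL = 2.74 Ω
X_C = 1/(ωC) = 3.41 Ω
Parallel: admittances add. Y = 1/R + 1/(jωL) + jωC
Y = (0.147 − j0.0724) S
|Y| = 0.164 S → |Z| = 1/|Y| = 6.11 Ω, ∠Z = −∠Y = 26.3°
I = V/|Z| = 8.01 A
P = VI cos φ = 48.9 × 8.01 × cos(26.3°) = 351 W

351 W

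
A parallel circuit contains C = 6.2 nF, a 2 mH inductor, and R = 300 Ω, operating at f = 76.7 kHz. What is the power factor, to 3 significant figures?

0.863

ω = 2πf = 481900 rad/s
X_L = ωL = 964 Ω
X_C = 1/(ωC) = 335 Ω
Parallel: admittances add. Y = 1/R + 1/(jωL) + jωC
Y = (0.00333 + j0.00195) S
|Y| = 0.00386 S → |Z| = 1/|Y| = 259 Ω, ∠Z = −∠Y = -30.3°
cos φ = cos(-30.3°) = 0.863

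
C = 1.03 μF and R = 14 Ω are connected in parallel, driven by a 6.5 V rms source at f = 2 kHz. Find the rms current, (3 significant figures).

472 mA

ω = 2πf = 12570 rad/s
X_C = 1/(ωC) = 77.3 Ω
Parallel: admittances add. Y = 1/R + jωC
Y = (0.0714 + j0.0129) S
|Y| = 0.0726 S → |Z| = 1/|Y| = 13.8 Ω, ∠Z = −∠Y = -10.3°
I = V/|Z| = 6.5/13.8 = 472 mA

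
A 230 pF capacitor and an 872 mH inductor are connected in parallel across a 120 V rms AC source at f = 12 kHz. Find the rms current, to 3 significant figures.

256 μA

ω = 2πf = 75400 rad/s
X_L = ωL = 65700 Ω
X_C = 1/(ωC) = 57700 Ω
Parallel: admittances add. Y = 1/(jωL) + jωC
Y = (0 + j2.13e-06) S
|Y| = 2.13e-06 S → |Z| = 1/|Y| = 469000 Ω, ∠Z = −∠Y = -90.0°
I = V/|Z| = 120/469000 = 256 μA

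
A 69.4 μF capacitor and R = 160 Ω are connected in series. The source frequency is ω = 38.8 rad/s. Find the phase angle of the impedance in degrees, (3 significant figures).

X_C = 1/(ωC) = 371 Ω
Z = 160 − j371 Ω
|Z| = √(160² + 371²) = 404 Ω
∠Z = arctan(-371/160) = -66.7°

-66.7°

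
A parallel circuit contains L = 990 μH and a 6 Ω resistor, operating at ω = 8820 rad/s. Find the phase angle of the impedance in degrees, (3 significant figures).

X_L = ωL = 8.73 Ω
Parallel: admittances add. Y = 1/R + 1/(jωL)
Y = (0.167 − j0.115) S
|Y| = 0.202 S → |Z| = 1/|Y| = 4.95 Ω, ∠Z = −∠Y = 34.5°

34.5°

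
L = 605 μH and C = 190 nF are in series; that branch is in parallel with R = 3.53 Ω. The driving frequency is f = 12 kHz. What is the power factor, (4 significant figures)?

0.9895

ω = 2πf = 75400 rad/s
X_L = ωL = 45.62 Ω
X_C = 1/(ωC) = 69.80 Ω
Branch 1: Z₁ = R = 3.530 Ω
Branch 2 (series LC): Z₂ = j(X_L − X_C) = −j24.19 Ω
Parallel: Z = Z₁Z₂/(Z₁+Z₂), |Z| = 3.493 Ω, ∠Z = -8.303°
cos φ = cos(-8.303°) = 0.9895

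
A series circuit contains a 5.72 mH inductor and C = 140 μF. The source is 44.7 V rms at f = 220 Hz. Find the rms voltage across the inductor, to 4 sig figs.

ω = 2πf = 1382 rad/s
X_L = ωL = 7.907 Ω
X_C = 1/(ωC) = 5.167 Ω
Net reactance X = X_L − X_C = 2.739 Ω
Z = j2.739 Ω
|Z| = √(0² + 2.739²) = 2.739 Ω
I = V/|Z| = 16.32 A
V_L = I·|Z_L| = 16.32 × 7.907 = 129.0 V

129.0 V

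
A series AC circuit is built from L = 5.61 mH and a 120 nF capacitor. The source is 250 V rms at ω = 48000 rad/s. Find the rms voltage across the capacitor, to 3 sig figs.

X_L = ωL = 269 Ω
X_C = 1/(ωC) = 174 Ω
Net reactance X = X_L − X_C = 95.7 Ω
Z = j95.7 Ω
|Z| = √(0² + 95.7²) = 95.7 Ω
I = V/|Z| = 2.61 A
V_C = I·|Z_C| = 2.61 × 174 = 454 V

454 V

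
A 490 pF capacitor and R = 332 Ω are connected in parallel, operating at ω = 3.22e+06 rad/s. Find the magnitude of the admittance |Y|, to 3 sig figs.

X_C = 1/(ωC) = 634 Ω
Parallel: admittances add. Y = 1/R + jωC
Y = (0.00301 + j0.00158) S
|Y| = 0.00340 S → |Z| = 1/|Y| = 294 Ω, ∠Z = −∠Y = -27.6°

3.40 mS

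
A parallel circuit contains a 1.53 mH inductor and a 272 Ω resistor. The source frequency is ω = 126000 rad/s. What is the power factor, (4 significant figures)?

0.5782

X_L = ωL = 192.8 Ω
Parallel: admittances add. Y = 1/R + 1/(jωL)
Y = (0.003676 − j0.005187) S
|Y| = 0.006358 S → |Z| = 1/|Y| = 157.3 Ω, ∠Z = −∠Y = 54.67°
cos φ = cos(54.67°) = 0.5782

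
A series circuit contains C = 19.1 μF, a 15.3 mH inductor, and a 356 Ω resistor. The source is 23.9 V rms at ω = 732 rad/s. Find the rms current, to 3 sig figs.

X_L = ωL = 11.2 Ω
X_C = 1/(ωC) = 71.5 Ω
Net reactance X = X_L − X_C = -60.3 Ω
Z = 356 − j60.3 Ω
|Z| = √(356² + 60.3²) = 361 Ω
I = V/|Z| = 23.9/361 = 66.2 mA

66.2 mA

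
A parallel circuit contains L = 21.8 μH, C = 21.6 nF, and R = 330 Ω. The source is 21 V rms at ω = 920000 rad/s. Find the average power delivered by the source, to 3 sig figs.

X_L = ωL = 20.1 Ω
X_C = 1/(ωC) = 50.3 Ω
Parallel: admittances add. Y = 1/R + 1/(jωL) + jωC
Y = (0.00303 − j0.0300) S
|Y| = 0.0301 S → |Z| = 1/|Y| = 33.2 Ω, ∠Z = −∠Y = 84.2°
I = V/|Z| = 633 mA
P = VI cos φ = 21 × 0.633 × cos(84.2°) = 1.34 W

1.34 W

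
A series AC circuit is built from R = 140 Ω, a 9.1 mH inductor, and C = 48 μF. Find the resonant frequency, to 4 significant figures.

240.8 Hz

ω₀ = 1/√(LC) = 1/√(0.0091 × 4.8e-05) = 1513 rad/s
f₀ = ω₀/(2π) = 240.8 Hz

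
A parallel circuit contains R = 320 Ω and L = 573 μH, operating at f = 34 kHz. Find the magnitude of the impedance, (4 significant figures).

114.3 Ω

ω = 2πf = 213600 rad/s
X_L = ωL = 122.4 Ω
Parallel: admittances add. Y = 1/R + 1/(jωL)
Y = (0.003125 − j0.008169) S
|Y| = 0.008747 S → |Z| = 1/|Y| = 114.3 Ω, ∠Z = −∠Y = 69.07°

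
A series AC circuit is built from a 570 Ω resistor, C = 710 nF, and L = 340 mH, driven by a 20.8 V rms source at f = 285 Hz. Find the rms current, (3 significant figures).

ω = 2πf = 1791 rad/s
X_L = ωL = 609 Ω
X_C = 1/(ωC) = 787 Ω
Net reactance X = X_L − X_C = -178 Ω
Z = 570 − j178 Ω
|Z| = √(570² + 178²) = 597 Ω
I = V/|Z| = 20.8/597 = 34.8 mA

34.8 mA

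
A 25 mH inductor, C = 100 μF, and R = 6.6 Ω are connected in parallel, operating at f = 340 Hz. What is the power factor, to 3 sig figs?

0.614

ω = 2πf = 2136 rad/s
X_L = ωL = 53.4 Ω
X_C = 1/(ωC) = 4.68 Ω
Parallel: admittances add. Y = 1/R + 1/(jωL) + jωC
Y = (0.152 + j0.195) S
|Y| = 0.247 S → |Z| = 1/|Y| = 4.05 Ω, ∠Z = −∠Y = -52.1°
cos φ = cos(-52.1°) = 0.614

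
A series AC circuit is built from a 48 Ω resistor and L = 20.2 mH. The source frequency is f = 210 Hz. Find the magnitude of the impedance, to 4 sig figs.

54.90 Ω

ω = 2πf = 1319 rad/s
X_L = ωL = 26.65 Ω
Z = 48.00 + j26.65 Ω
|Z| = √(48.00² + 26.65²) = 54.90 Ω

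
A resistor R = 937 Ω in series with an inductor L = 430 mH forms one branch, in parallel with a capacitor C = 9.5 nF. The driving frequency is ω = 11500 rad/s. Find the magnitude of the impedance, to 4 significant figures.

X_L = ωL = 4945 Ω
X_C = 1/(ωC) = 9153 Ω
Branch 1 (R+jX_L): Z₁ = 937.0 + j4945 Ω, |Z₁| = 5033 Ω
Branch 2 (−jX_C): Z₂ = −j9153 Ω
Parallel: Z = Z₁Z₂/(Z₁+Z₂), |Z| = 10690 Ω, ∠Z = 66.72°

10690 Ω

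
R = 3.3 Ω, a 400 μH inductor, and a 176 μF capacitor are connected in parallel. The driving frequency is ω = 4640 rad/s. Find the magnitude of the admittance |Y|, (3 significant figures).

X_L = ωL = 1.86 Ω
X_C = 1/(ωC) = 1.22 Ω
Parallel: admittances add. Y = 1/R + 1/(jωL) + jωC
Y = (0.303 + j0.278) S
|Y| = 0.411 S → |Z| = 1/|Y| = 2.43 Ω, ∠Z = −∠Y = -42.5°

411 mS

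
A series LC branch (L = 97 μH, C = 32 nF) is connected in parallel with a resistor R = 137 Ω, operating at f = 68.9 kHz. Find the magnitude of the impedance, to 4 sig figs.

ω = 2πf = 432900 rad/s
X_L = ωL = 41.99 Ω
X_C = 1/(ωC) = 72.19 Ω
Branch 1: Z₁ = R = 137.0 Ω
Branch 2 (series LC): Z₂ = j(X_L − X_C) = −j30.19 Ω
Parallel: Z = Z₁Z₂/(Z₁+Z₂), |Z| = 29.49 Ω, ∠Z = -77.57°

29.49 Ω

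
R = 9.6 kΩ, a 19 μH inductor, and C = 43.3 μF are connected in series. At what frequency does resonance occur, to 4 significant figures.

5.549 kHz

ω₀ = 1/√(LC) = 1/√(1.9e-05 × 4.33e-05) = 34860 rad/s
f₀ = ω₀/(2π) = 5.549 kHz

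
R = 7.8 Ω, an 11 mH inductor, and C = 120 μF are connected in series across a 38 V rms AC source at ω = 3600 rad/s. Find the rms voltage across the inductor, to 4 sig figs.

X_L = ωL = 39.60 Ω
X_C = 1/(ωC) = 2.315 Ω
Net reactance X = X_L − X_C = 37.29 Ω
Z = 7.800 + j37.29 Ω
|Z| = √(7.800² + 37.29²) = 38.09 Ω
I = V/|Z| = 997.6 mA
V_L = I·|Z_L| = 0.9976 × 39.60 = 39.50 V

39.50 V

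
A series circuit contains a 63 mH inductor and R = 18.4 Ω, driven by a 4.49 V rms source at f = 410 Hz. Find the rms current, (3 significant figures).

ω = 2πf = 2576 rad/s
X_L = ωL = 162 Ω
Z = 18.4 + j162 Ω
|Z| = √(18.4² + 162²) = 163 Ω
I = V/|Z| = 4.49/163 = 27.5 mA

27.5 mA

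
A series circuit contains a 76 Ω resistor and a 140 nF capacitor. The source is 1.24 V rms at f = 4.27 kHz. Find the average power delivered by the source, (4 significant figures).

1.524 mW

ω = 2πf = 26830 rad/s
X_C = 1/(ωC) = 266.2 Ω
Z = 76.00 − j266.2 Ω
|Z| = √(76.00² + 266.2²) = 276.9 Ω
∠Z = arctan(-266.2/76.00) = -74.07°
I = V/|Z| = 4.479 mA
P = VI cos φ = 1.24 × 0.004479 × cos(-74.07°) = 1.524 mW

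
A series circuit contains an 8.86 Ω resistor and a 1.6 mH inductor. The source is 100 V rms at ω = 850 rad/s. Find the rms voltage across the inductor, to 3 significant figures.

X_L = ωL = 1.36 Ω
Z = 8.86 + j1.36 Ω
|Z| = √(8.86² + 1.36²) = 8.96 Ω
I = V/|Z| = 11.2 A
V_L = I·|Z_L| = 11.2 × 1.36 = 15.2 V

15.2 V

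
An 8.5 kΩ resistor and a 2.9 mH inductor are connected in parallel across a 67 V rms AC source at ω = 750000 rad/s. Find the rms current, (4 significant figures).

X_L = ωL = 2175 Ω
Parallel: admittances add. Y = 1/R + 1/(jωL)
Y = (0.0001176 − j0.0004598) S
|Y| = 0.0004746 S → |Z| = 1/|Y| = 2107 Ω, ∠Z = −∠Y = 75.65°
I = V/|Z| = 67/2107 = 31.80 mA

31.80 mA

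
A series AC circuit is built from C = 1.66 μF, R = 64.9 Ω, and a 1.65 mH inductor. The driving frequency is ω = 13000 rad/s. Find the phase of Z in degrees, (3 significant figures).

X_L = ωL = 21.4 Ω
X_C = 1/(ωC) = 46.3 Ω
Net reactance X = X_L − X_C = -24.9 Ω
Z = 64.9 − j24.9 Ω
|Z| = √(64.9² + 24.9²) = 69.5 Ω
∠Z = arctan(-24.9/64.9) = -21.0°

-21.0°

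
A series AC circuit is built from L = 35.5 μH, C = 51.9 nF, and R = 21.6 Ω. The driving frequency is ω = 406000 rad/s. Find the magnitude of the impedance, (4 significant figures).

X_L = ωL = 14.41 Ω
X_C = 1/(ωC) = 47.46 Ω
Net reactance X = X_L − X_C = -33.04 Ω
Z = 21.60 − j33.04 Ω
|Z| = √(21.60² + 33.04²) = 39.48 Ω

39.48 Ω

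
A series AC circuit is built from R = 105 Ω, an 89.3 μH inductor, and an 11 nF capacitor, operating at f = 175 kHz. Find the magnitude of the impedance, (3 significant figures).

106 Ω

ω = 2πf = 1.1e+06 rad/s
X_L = ωL = 98.2 Ω
X_C = 1/(ωC) = 82.7 Ω
Net reactance X = X_L − X_C = 15.5 Ω
Z = 105 + j15.5 Ω
|Z| = √(105² + 15.5²) = 106 Ω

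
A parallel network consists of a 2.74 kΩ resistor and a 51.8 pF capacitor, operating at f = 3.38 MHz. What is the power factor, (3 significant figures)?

ω = 2πf = 2.124e+07 rad/s
X_C = 1/(ωC) = 909 Ω
Parallel: admittances add. Y = 1/R + jωC
Y = (0.000365 + j0.00110) S
|Y| = 0.00116 S → |Z| = 1/|Y| = 863 Ω, ∠Z = −∠Y = -71.6°
cos φ = cos(-71.6°) = 0.315

0.315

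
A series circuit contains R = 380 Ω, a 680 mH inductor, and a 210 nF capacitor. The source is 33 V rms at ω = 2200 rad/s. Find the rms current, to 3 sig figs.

42.9 mA

X_L = ωL = 1500 Ω
X_C = 1/(ωC) = 2160 Ω
Net reactance X = X_L − X_C = -669 Ω
Z = 380 − j669 Ω
|Z| = √(380² + 669²) = 769 Ω
I = V/|Z| = 33/769 = 42.9 mA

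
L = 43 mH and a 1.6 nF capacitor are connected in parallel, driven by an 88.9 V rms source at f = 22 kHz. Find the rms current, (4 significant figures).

ω = 2πf = 138200 rad/s
X_L = ωL = 5944 Ω
X_C = 1/(ωC) = 4521 Ω
Parallel: admittances add. Y = 1/(jωL) + jωC
Y = (0 + j5.293e-05) S
|Y| = 5.293e-05 S → |Z| = 1/|Y| = 18890 Ω, ∠Z = −∠Y = -90.00°
I = V/|Z| = 88.9/18890 = 4.705 mA

4.705 mA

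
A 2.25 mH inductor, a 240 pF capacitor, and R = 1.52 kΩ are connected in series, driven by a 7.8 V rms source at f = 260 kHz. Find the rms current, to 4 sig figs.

ω = 2πf = 1.634e+06 rad/s
X_L = ωL = 3676 Ω
X_C = 1/(ωC) = 2551 Ω
Net reactance X = X_L − X_C = 1125 Ω
Z = 1520 + j1125 Ω
|Z| = √(1520² + 1125²) = 1891 Ω
I = V/|Z| = 7.8/1891 = 4.125 mA

4.125 mA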